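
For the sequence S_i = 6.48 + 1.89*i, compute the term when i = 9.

S_9 = 6.48 + 1.89*9 = 6.48 + 17.01 = 23.49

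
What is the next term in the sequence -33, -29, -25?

Differences: -29 - -33 = 4
This is an arithmetic sequence with common difference d = 4.
Next term = -25 + 4 = -21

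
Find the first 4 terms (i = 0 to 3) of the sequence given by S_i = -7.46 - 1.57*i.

This is an arithmetic sequence.
i=0: S_0 = -7.46 + -1.57*0 = -7.46
i=1: S_1 = -7.46 + -1.57*1 = -9.03
i=2: S_2 = -7.46 + -1.57*2 = -10.6
i=3: S_3 = -7.46 + -1.57*3 = -12.17
The first 4 terms are: [-7.46, -9.03, -10.6, -12.17]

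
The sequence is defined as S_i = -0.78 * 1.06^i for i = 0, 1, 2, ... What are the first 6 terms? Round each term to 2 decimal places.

This is a geometric sequence.
i=0: S_0 = -0.78 * 1.06^0 = -0.78
i=1: S_1 = -0.78 * 1.06^1 ≈ -0.83
i=2: S_2 = -0.78 * 1.06^2 ≈ -0.88
i=3: S_3 = -0.78 * 1.06^3 ≈ -0.93
i=4: S_4 = -0.78 * 1.06^4 ≈ -0.98
i=5: S_5 = -0.78 * 1.06^5 ≈ -1.04
The first 6 terms are: [-0.78, -0.83, -0.88, -0.93, -0.98, -1.04]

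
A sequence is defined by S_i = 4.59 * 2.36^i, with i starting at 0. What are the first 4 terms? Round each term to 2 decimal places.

This is a geometric sequence.
i=0: S_0 = 4.59 * 2.36^0 = 4.59
i=1: S_1 = 4.59 * 2.36^1 ≈ 10.83
i=2: S_2 = 4.59 * 2.36^2 ≈ 25.56
i=3: S_3 = 4.59 * 2.36^3 ≈ 60.33
The first 4 terms are: [4.59, 10.83, 25.56, 60.33]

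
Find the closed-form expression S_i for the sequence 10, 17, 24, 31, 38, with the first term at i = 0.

Check differences: 17 - 10 = 7
24 - 17 = 7
Common difference d = 7.
First term a = 10.
Formula: S_i = 10 + 7*i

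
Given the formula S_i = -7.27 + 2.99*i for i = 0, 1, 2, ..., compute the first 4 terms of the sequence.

This is an arithmetic sequence.
i=0: S_0 = -7.27 + 2.99*0 = -7.27
i=1: S_1 = -7.27 + 2.99*1 = -4.28
i=2: S_2 = -7.27 + 2.99*2 = -1.29
i=3: S_3 = -7.27 + 2.99*3 = 1.7
The first 4 terms are: [-7.27, -4.28, -1.29, 1.7]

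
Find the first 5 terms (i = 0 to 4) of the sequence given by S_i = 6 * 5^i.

This is a geometric sequence.
i=0: S_0 = 6 * 5^0 = 6
i=1: S_1 = 6 * 5^1 = 30
i=2: S_2 = 6 * 5^2 = 150
i=3: S_3 = 6 * 5^3 = 750
i=4: S_4 = 6 * 5^4 = 3750
The first 5 terms are: [6, 30, 150, 750, 3750]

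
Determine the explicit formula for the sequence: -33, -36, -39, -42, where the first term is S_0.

Check differences: -36 - -33 = -3
-39 - -36 = -3
Common difference d = -3.
First term a = -33.
Formula: S_i = -33 - 3*i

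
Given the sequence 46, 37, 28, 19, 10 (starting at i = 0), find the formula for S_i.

Check differences: 37 - 46 = -9
28 - 37 = -9
Common difference d = -9.
First term a = 46.
Formula: S_i = 46 - 9*i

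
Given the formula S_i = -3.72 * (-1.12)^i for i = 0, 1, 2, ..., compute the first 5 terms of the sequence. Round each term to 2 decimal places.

This is a geometric sequence.
i=0: S_0 = -3.72 * (-1.12)^0 = -3.72
i=1: S_1 = -3.72 * (-1.12)^1 ≈ 4.17
i=2: S_2 = -3.72 * (-1.12)^2 ≈ -4.67
i=3: S_3 = -3.72 * (-1.12)^3 ≈ 5.23
i=4: S_4 = -3.72 * (-1.12)^4 ≈ -5.85
The first 5 terms are: [-3.72, 4.17, -4.67, 5.23, -5.85]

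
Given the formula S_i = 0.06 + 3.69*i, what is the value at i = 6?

S_6 = 0.06 + 3.69*6 = 0.06 + 22.14 = 22.2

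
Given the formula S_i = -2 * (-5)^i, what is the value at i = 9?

S_9 = -2 * (-5)^9 = -2 * -1953125 = 3906250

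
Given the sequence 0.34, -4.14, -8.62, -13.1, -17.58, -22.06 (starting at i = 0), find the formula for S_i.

Check differences: -4.14 - 0.34 = -4.48
-8.62 - -4.14 = -4.48
Common difference d = -4.48.
First term a = 0.34.
Formula: S_i = 0.34 - 4.48*i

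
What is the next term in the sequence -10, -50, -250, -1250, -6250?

Ratios: -50 / -10 = 5.0
This is a geometric sequence with common ratio r = 5.
Next term = -6250 * 5 = -31250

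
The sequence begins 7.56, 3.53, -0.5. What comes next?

Differences: 3.53 - 7.56 = -4.03
This is an arithmetic sequence with common difference d = -4.03.
Next term = -0.5 + -4.03 = -4.53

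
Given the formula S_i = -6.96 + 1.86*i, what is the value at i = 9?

S_9 = -6.96 + 1.86*9 = -6.96 + 16.74 = 9.78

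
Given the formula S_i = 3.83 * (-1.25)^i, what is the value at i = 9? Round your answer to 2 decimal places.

S_9 = 3.83 * (-1.25)^9 ≈ 3.83 * -7.4506 ≈ -28.54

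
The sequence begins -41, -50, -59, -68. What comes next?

Differences: -50 - -41 = -9
This is an arithmetic sequence with common difference d = -9.
Next term = -68 + -9 = -77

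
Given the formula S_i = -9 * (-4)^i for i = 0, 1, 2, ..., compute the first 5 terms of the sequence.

This is a geometric sequence.
i=0: S_0 = -9 * (-4)^0 = -9
i=1: S_1 = -9 * (-4)^1 = 36
i=2: S_2 = -9 * (-4)^2 = -144
i=3: S_3 = -9 * (-4)^3 = 576
i=4: S_4 = -9 * (-4)^4 = -2304
The first 5 terms are: [-9, 36, -144, 576, -2304]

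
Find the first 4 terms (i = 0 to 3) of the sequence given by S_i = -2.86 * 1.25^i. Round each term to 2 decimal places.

This is a geometric sequence.
i=0: S_0 = -2.86 * 1.25^0 = -2.86
i=1: S_1 = -2.86 * 1.25^1 ≈ -3.58
i=2: S_2 = -2.86 * 1.25^2 ≈ -4.47
i=3: S_3 = -2.86 * 1.25^3 ≈ -5.59
The first 4 terms are: [-2.86, -3.58, -4.47, -5.59]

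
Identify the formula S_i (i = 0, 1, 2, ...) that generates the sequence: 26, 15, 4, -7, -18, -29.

Check differences: 15 - 26 = -11
4 - 15 = -11
Common difference d = -11.
First term a = 26.
Formula: S_i = 26 - 11*i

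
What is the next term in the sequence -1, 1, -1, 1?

Ratios: 1 / -1 = -1.0
This is a geometric sequence with common ratio r = -1.
Next term = 1 * -1 = -1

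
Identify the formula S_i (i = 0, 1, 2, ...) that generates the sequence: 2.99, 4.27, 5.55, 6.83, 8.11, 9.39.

Check differences: 4.27 - 2.99 = 1.28
5.55 - 4.27 = 1.28
Common difference d = 1.28.
First term a = 2.99.
Formula: S_i = 2.99 + 1.28*i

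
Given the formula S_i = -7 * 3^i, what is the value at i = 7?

S_7 = -7 * 3^7 = -7 * 2187 = -15309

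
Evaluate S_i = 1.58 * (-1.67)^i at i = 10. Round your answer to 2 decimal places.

S_10 = 1.58 * (-1.67)^10 ≈ 1.58 * 168.7193 ≈ 266.58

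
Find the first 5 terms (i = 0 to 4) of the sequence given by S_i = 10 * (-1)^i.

This is a geometric sequence.
i=0: S_0 = 10 * (-1)^0 = 10
i=1: S_1 = 10 * (-1)^1 = -10
i=2: S_2 = 10 * (-1)^2 = 10
i=3: S_3 = 10 * (-1)^3 = -10
i=4: S_4 = 10 * (-1)^4 = 10
The first 5 terms are: [10, -10, 10, -10, 10]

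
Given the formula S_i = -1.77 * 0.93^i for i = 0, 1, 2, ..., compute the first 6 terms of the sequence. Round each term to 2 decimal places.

This is a geometric sequence.
i=0: S_0 = -1.77 * 0.93^0 = -1.77
i=1: S_1 = -1.77 * 0.93^1 ≈ -1.65
i=2: S_2 = -1.77 * 0.93^2 ≈ -1.53
i=3: S_3 = -1.77 * 0.93^3 ≈ -1.42
i=4: S_4 = -1.77 * 0.93^4 ≈ -1.32
i=5: S_5 = -1.77 * 0.93^5 ≈ -1.23
The first 6 terms are: [-1.77, -1.65, -1.53, -1.42, -1.32, -1.23]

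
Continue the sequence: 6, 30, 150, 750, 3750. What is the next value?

Ratios: 30 / 6 = 5.0
This is a geometric sequence with common ratio r = 5.
Next term = 3750 * 5 = 18750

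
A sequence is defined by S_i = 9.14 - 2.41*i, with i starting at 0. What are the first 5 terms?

This is an arithmetic sequence.
i=0: S_0 = 9.14 + -2.41*0 = 9.14
i=1: S_1 = 9.14 + -2.41*1 = 6.73
i=2: S_2 = 9.14 + -2.41*2 = 4.32
i=3: S_3 = 9.14 + -2.41*3 = 1.91
i=4: S_4 = 9.14 + -2.41*4 = -0.5
The first 5 terms are: [9.14, 6.73, 4.32, 1.91, -0.5]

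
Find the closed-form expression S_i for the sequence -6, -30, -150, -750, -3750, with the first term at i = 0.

Check ratios: -30 / -6 = 5.0
Common ratio r = 5.
First term a = -6.
Formula: S_i = -6 * 5^i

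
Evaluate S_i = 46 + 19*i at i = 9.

S_9 = 46 + 19*9 = 46 + 171 = 217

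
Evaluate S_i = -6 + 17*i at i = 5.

S_5 = -6 + 17*5 = -6 + 85 = 79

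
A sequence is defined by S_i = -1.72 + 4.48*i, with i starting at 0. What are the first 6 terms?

This is an arithmetic sequence.
i=0: S_0 = -1.72 + 4.48*0 = -1.72
i=1: S_1 = -1.72 + 4.48*1 = 2.76
i=2: S_2 = -1.72 + 4.48*2 = 7.24
i=3: S_3 = -1.72 + 4.48*3 = 11.72
i=4: S_4 = -1.72 + 4.48*4 = 16.2
i=5: S_5 = -1.72 + 4.48*5 = 20.68
The first 6 terms are: [-1.72, 2.76, 7.24, 11.72, 16.2, 20.68]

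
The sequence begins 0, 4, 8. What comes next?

Differences: 4 - 0 = 4
This is an arithmetic sequence with common difference d = 4.
Next term = 8 + 4 = 12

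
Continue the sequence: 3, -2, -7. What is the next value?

Differences: -2 - 3 = -5
This is an arithmetic sequence with common difference d = -5.
Next term = -7 + -5 = -12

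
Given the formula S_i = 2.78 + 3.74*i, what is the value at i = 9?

S_9 = 2.78 + 3.74*9 = 2.78 + 33.66 = 36.44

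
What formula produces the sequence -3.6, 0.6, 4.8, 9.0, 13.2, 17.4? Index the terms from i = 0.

Check differences: 0.6 - -3.6 = 4.2
4.8 - 0.6 = 4.2
Common difference d = 4.2.
First term a = -3.6.
Formula: S_i = -3.60 + 4.20*i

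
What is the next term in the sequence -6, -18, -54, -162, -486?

Ratios: -18 / -6 = 3.0
This is a geometric sequence with common ratio r = 3.
Next term = -486 * 3 = -1458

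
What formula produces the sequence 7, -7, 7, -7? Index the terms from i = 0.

Check ratios: -7 / 7 = -1.0
Common ratio r = -1.
First term a = 7.
Formula: S_i = 7 * (-1)^i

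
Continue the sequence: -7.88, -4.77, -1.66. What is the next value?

Differences: -4.77 - -7.88 = 3.11
This is an arithmetic sequence with common difference d = 3.11.
Next term = -1.66 + 3.11 = 1.45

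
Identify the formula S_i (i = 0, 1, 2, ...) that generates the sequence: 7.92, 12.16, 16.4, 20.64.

Check differences: 12.16 - 7.92 = 4.24
16.4 - 12.16 = 4.24
Common difference d = 4.24.
First term a = 7.92.
Formula: S_i = 7.92 + 4.24*i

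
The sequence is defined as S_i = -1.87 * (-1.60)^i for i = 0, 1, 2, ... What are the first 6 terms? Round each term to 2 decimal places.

This is a geometric sequence.
i=0: S_0 = -1.87 * (-1.6)^0 = -1.87
i=1: S_1 = -1.87 * (-1.6)^1 ≈ 2.99
i=2: S_2 = -1.87 * (-1.6)^2 ≈ -4.79
i=3: S_3 = -1.87 * (-1.6)^3 ≈ 7.66
i=4: S_4 = -1.87 * (-1.6)^4 ≈ -12.26
i=5: S_5 = -1.87 * (-1.6)^5 ≈ 19.61
The first 6 terms are: [-1.87, 2.99, -4.79, 7.66, -12.26, 19.61]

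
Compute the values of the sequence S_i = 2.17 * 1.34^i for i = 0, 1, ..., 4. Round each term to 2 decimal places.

This is a geometric sequence.
i=0: S_0 = 2.17 * 1.34^0 = 2.17
i=1: S_1 = 2.17 * 1.34^1 ≈ 2.91
i=2: S_2 = 2.17 * 1.34^2 ≈ 3.9
i=3: S_3 = 2.17 * 1.34^3 ≈ 5.22
i=4: S_4 = 2.17 * 1.34^4 ≈ 7.0
The first 5 terms are: [2.17, 2.91, 3.9, 5.22, 7.0]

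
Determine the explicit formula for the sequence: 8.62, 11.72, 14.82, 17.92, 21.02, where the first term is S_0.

Check differences: 11.72 - 8.62 = 3.1
14.82 - 11.72 = 3.1
Common difference d = 3.1.
First term a = 8.62.
Formula: S_i = 8.62 + 3.10*i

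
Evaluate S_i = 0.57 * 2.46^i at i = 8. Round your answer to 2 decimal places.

S_8 = 0.57 * 2.46^8 ≈ 0.57 * 1341.1608 ≈ 764.46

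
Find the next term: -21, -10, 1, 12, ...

Differences: -10 - -21 = 11
This is an arithmetic sequence with common difference d = 11.
Next term = 12 + 11 = 23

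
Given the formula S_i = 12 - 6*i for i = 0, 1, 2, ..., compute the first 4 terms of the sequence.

This is an arithmetic sequence.
i=0: S_0 = 12 + -6*0 = 12
i=1: S_1 = 12 + -6*1 = 6
i=2: S_2 = 12 + -6*2 = 0
i=3: S_3 = 12 + -6*3 = -6
The first 4 terms are: [12, 6, 0, -6]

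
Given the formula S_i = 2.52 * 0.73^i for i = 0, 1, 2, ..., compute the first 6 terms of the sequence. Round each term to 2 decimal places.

This is a geometric sequence.
i=0: S_0 = 2.52 * 0.73^0 = 2.52
i=1: S_1 = 2.52 * 0.73^1 ≈ 1.84
i=2: S_2 = 2.52 * 0.73^2 ≈ 1.34
i=3: S_3 = 2.52 * 0.73^3 ≈ 0.98
i=4: S_4 = 2.52 * 0.73^4 ≈ 0.72
i=5: S_5 = 2.52 * 0.73^5 ≈ 0.52
The first 6 terms are: [2.52, 1.84, 1.34, 0.98, 0.72, 0.52]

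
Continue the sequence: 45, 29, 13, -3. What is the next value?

Differences: 29 - 45 = -16
This is an arithmetic sequence with common difference d = -16.
Next term = -3 + -16 = -19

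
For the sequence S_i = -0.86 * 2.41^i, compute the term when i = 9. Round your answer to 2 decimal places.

S_9 = -0.86 * 2.41^9 ≈ -0.86 * 2742.5426 ≈ -2358.59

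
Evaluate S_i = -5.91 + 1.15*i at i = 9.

S_9 = -5.91 + 1.15*9 = -5.91 + 10.35 = 4.44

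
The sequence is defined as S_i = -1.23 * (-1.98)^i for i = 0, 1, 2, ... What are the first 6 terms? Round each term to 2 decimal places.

This is a geometric sequence.
i=0: S_0 = -1.23 * (-1.98)^0 = -1.23
i=1: S_1 = -1.23 * (-1.98)^1 ≈ 2.44
i=2: S_2 = -1.23 * (-1.98)^2 ≈ -4.82
i=3: S_3 = -1.23 * (-1.98)^3 ≈ 9.55
i=4: S_4 = -1.23 * (-1.98)^4 ≈ -18.9
i=5: S_5 = -1.23 * (-1.98)^5 ≈ 37.43
The first 6 terms are: [-1.23, 2.44, -4.82, 9.55, -18.9, 37.43]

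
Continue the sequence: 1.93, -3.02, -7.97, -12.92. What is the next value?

Differences: -3.02 - 1.93 = -4.95
This is an arithmetic sequence with common difference d = -4.95.
Next term = -12.92 + -4.95 = -17.87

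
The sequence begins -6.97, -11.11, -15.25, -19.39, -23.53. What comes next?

Differences: -11.11 - -6.97 = -4.14
This is an arithmetic sequence with common difference d = -4.14.
Next term = -23.53 + -4.14 = -27.67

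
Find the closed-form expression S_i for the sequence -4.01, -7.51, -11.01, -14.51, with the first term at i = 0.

Check differences: -7.51 - -4.01 = -3.5
-11.01 - -7.51 = -3.5
Common difference d = -3.5.
First term a = -4.01.
Formula: S_i = -4.01 - 3.50*i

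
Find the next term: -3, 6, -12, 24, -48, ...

Ratios: 6 / -3 = -2.0
This is a geometric sequence with common ratio r = -2.
Next term = -48 * -2 = 96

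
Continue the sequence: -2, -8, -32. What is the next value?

Ratios: -8 / -2 = 4.0
This is a geometric sequence with common ratio r = 4.
Next term = -32 * 4 = -128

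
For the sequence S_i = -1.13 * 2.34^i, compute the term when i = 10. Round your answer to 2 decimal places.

S_10 = -1.13 * 2.34^10 ≈ -1.13 * 4922.1923 ≈ -5562.08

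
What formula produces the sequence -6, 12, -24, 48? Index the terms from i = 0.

Check ratios: 12 / -6 = -2.0
Common ratio r = -2.
First term a = -6.
Formula: S_i = -6 * (-2)^i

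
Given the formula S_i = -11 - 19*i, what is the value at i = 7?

S_7 = -11 + -19*7 = -11 + -133 = -144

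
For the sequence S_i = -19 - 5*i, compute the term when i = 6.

S_6 = -19 + -5*6 = -19 + -30 = -49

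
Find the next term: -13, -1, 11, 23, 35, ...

Differences: -1 - -13 = 12
This is an arithmetic sequence with common difference d = 12.
Next term = 35 + 12 = 47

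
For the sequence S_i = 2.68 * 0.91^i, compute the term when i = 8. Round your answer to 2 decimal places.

S_8 = 2.68 * 0.91^8 ≈ 2.68 * 0.4703 ≈ 1.26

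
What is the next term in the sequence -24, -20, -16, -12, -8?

Differences: -20 - -24 = 4
This is an arithmetic sequence with common difference d = 4.
Next term = -8 + 4 = -4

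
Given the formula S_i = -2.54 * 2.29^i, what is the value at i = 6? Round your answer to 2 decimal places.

S_6 = -2.54 * 2.29^6 ≈ -2.54 * 144.2158 ≈ -366.31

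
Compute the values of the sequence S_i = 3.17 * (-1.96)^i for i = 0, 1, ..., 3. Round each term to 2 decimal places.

This is a geometric sequence.
i=0: S_0 = 3.17 * (-1.96)^0 = 3.17
i=1: S_1 = 3.17 * (-1.96)^1 ≈ -6.21
i=2: S_2 = 3.17 * (-1.96)^2 ≈ 12.18
i=3: S_3 = 3.17 * (-1.96)^3 ≈ -23.87
The first 4 terms are: [3.17, -6.21, 12.18, -23.87]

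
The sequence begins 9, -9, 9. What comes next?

Ratios: -9 / 9 = -1.0
This is a geometric sequence with common ratio r = -1.
Next term = 9 * -1 = -9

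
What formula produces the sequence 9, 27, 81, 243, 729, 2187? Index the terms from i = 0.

Check ratios: 27 / 9 = 3.0
Common ratio r = 3.
First term a = 9.
Formula: S_i = 9 * 3^i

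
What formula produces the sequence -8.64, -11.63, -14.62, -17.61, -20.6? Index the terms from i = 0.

Check differences: -11.63 - -8.64 = -2.99
-14.62 - -11.63 = -2.99
Common difference d = -2.99.
First term a = -8.64.
Formula: S_i = -8.64 - 2.99*i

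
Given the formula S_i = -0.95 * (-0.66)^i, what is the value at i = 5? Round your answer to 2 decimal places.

S_5 = -0.95 * (-0.66)^5 ≈ -0.95 * -0.1252 ≈ 0.12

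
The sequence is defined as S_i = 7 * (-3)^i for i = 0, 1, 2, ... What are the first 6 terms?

This is a geometric sequence.
i=0: S_0 = 7 * (-3)^0 = 7
i=1: S_1 = 7 * (-3)^1 = -21
i=2: S_2 = 7 * (-3)^2 = 63
i=3: S_3 = 7 * (-3)^3 = -189
i=4: S_4 = 7 * (-3)^4 = 567
i=5: S_5 = 7 * (-3)^5 = -1701
The first 6 terms are: [7, -21, 63, -189, 567, -1701]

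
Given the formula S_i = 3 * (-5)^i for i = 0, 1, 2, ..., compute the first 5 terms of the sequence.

This is a geometric sequence.
i=0: S_0 = 3 * (-5)^0 = 3
i=1: S_1 = 3 * (-5)^1 = -15
i=2: S_2 = 3 * (-5)^2 = 75
i=3: S_3 = 3 * (-5)^3 = -375
i=4: S_4 = 3 * (-5)^4 = 1875
The first 5 terms are: [3, -15, 75, -375, 1875]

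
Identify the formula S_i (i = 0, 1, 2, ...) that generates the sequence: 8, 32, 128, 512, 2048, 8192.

Check ratios: 32 / 8 = 4.0
Common ratio r = 4.
First term a = 8.
Formula: S_i = 8 * 4^i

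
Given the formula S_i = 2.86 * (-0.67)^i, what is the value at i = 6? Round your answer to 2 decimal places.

S_6 = 2.86 * (-0.67)^6 ≈ 2.86 * 0.0905 ≈ 0.26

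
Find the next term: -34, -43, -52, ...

Differences: -43 - -34 = -9
This is an arithmetic sequence with common difference d = -9.
Next term = -52 + -9 = -61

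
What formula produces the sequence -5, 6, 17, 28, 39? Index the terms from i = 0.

Check differences: 6 - -5 = 11
17 - 6 = 11
Common difference d = 11.
First term a = -5.
Formula: S_i = -5 + 11*i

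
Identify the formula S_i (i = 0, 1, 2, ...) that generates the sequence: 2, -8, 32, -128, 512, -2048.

Check ratios: -8 / 2 = -4.0
Common ratio r = -4.
First term a = 2.
Formula: S_i = 2 * (-4)^i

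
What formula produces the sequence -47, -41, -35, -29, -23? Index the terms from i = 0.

Check differences: -41 - -47 = 6
-35 - -41 = 6
Common difference d = 6.
First term a = -47.
Formula: S_i = -47 + 6*i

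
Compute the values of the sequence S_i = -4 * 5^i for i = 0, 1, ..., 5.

This is a geometric sequence.
i=0: S_0 = -4 * 5^0 = -4
i=1: S_1 = -4 * 5^1 = -20
i=2: S_2 = -4 * 5^2 = -100
i=3: S_3 = -4 * 5^3 = -500
i=4: S_4 = -4 * 5^4 = -2500
i=5: S_5 = -4 * 5^5 = -12500
The first 6 terms are: [-4, -20, -100, -500, -2500, -12500]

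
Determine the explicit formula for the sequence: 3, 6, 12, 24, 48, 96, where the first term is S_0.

Check ratios: 6 / 3 = 2.0
Common ratio r = 2.
First term a = 3.
Formula: S_i = 3 * 2^i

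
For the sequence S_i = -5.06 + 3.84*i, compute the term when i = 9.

S_9 = -5.06 + 3.84*9 = -5.06 + 34.56 = 29.5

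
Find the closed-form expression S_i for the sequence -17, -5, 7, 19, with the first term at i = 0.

Check differences: -5 - -17 = 12
7 - -5 = 12
Common difference d = 12.
First term a = -17.
Formula: S_i = -17 + 12*i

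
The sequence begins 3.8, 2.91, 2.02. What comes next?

Differences: 2.91 - 3.8 = -0.89
This is an arithmetic sequence with common difference d = -0.89.
Next term = 2.02 + -0.89 = 1.13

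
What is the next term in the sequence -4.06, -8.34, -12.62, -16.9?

Differences: -8.34 - -4.06 = -4.28
This is an arithmetic sequence with common difference d = -4.28.
Next term = -16.9 + -4.28 = -21.18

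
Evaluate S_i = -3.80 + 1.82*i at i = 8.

S_8 = -3.8 + 1.82*8 = -3.8 + 14.56 = 10.76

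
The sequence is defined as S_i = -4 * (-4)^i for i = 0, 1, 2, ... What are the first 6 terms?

This is a geometric sequence.
i=0: S_0 = -4 * (-4)^0 = -4
i=1: S_1 = -4 * (-4)^1 = 16
i=2: S_2 = -4 * (-4)^2 = -64
i=3: S_3 = -4 * (-4)^3 = 256
i=4: S_4 = -4 * (-4)^4 = -1024
i=5: S_5 = -4 * (-4)^5 = 4096
The first 6 terms are: [-4, 16, -64, 256, -1024, 4096]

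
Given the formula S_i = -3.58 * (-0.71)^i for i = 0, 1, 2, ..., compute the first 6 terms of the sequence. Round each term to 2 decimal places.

This is a geometric sequence.
i=0: S_0 = -3.58 * (-0.71)^0 = -3.58
i=1: S_1 = -3.58 * (-0.71)^1 ≈ 2.54
i=2: S_2 = -3.58 * (-0.71)^2 ≈ -1.8
i=3: S_3 = -3.58 * (-0.71)^3 ≈ 1.28
i=4: S_4 = -3.58 * (-0.71)^4 ≈ -0.91
i=5: S_5 = -3.58 * (-0.71)^5 ≈ 0.65
The first 6 terms are: [-3.58, 2.54, -1.8, 1.28, -0.91, 0.65]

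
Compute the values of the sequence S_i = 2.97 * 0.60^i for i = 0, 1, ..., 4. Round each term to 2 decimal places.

This is a geometric sequence.
i=0: S_0 = 2.97 * 0.6^0 = 2.97
i=1: S_1 = 2.97 * 0.6^1 ≈ 1.78
i=2: S_2 = 2.97 * 0.6^2 ≈ 1.07
i=3: S_3 = 2.97 * 0.6^3 ≈ 0.64
i=4: S_4 = 2.97 * 0.6^4 ≈ 0.38
The first 5 terms are: [2.97, 1.78, 1.07, 0.64, 0.38]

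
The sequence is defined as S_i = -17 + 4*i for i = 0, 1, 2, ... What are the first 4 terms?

This is an arithmetic sequence.
i=0: S_0 = -17 + 4*0 = -17
i=1: S_1 = -17 + 4*1 = -13
i=2: S_2 = -17 + 4*2 = -9
i=3: S_3 = -17 + 4*3 = -5
The first 4 terms are: [-17, -13, -9, -5]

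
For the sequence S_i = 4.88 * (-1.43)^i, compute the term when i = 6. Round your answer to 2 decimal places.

S_6 = 4.88 * (-1.43)^6 ≈ 4.88 * 8.551 ≈ 41.73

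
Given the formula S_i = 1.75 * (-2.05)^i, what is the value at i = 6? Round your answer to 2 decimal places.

S_6 = 1.75 * (-2.05)^6 ≈ 1.75 * 74.2204 ≈ 129.89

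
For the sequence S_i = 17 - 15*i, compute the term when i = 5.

S_5 = 17 + -15*5 = 17 + -75 = -58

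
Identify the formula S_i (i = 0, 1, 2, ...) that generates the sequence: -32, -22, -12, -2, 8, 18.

Check differences: -22 - -32 = 10
-12 - -22 = 10
Common difference d = 10.
First term a = -32.
Formula: S_i = -32 + 10*i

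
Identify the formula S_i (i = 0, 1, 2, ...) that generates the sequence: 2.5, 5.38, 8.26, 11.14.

Check differences: 5.38 - 2.5 = 2.88
8.26 - 5.38 = 2.88
Common difference d = 2.88.
First term a = 2.5.
Formula: S_i = 2.50 + 2.88*i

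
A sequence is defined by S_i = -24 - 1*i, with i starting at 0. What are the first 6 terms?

This is an arithmetic sequence.
i=0: S_0 = -24 + -1*0 = -24
i=1: S_1 = -24 + -1*1 = -25
i=2: S_2 = -24 + -1*2 = -26
i=3: S_3 = -24 + -1*3 = -27
i=4: S_4 = -24 + -1*4 = -28
i=5: S_5 = -24 + -1*5 = -29
The first 6 terms are: [-24, -25, -26, -27, -28, -29]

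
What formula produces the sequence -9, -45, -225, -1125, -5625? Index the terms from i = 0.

Check ratios: -45 / -9 = 5.0
Common ratio r = 5.
First term a = -9.
Formula: S_i = -9 * 5^i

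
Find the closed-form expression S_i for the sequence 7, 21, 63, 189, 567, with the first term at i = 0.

Check ratios: 21 / 7 = 3.0
Common ratio r = 3.
First term a = 7.
Formula: S_i = 7 * 3^i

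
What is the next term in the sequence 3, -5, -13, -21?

Differences: -5 - 3 = -8
This is an arithmetic sequence with common difference d = -8.
Next term = -21 + -8 = -29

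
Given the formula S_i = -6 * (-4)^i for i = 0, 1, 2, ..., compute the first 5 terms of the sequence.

This is a geometric sequence.
i=0: S_0 = -6 * (-4)^0 = -6
i=1: S_1 = -6 * (-4)^1 = 24
i=2: S_2 = -6 * (-4)^2 = -96
i=3: S_3 = -6 * (-4)^3 = 384
i=4: S_4 = -6 * (-4)^4 = -1536
The first 5 terms are: [-6, 24, -96, 384, -1536]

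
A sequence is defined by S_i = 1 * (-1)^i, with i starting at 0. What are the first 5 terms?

This is a geometric sequence.
i=0: S_0 = 1 * (-1)^0 = 1
i=1: S_1 = 1 * (-1)^1 = -1
i=2: S_2 = 1 * (-1)^2 = 1
i=3: S_3 = 1 * (-1)^3 = -1
i=4: S_4 = 1 * (-1)^4 = 1
The first 5 terms are: [1, -1, 1, -1, 1]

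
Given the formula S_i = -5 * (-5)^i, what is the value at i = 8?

S_8 = -5 * (-5)^8 = -5 * 390625 = -1953125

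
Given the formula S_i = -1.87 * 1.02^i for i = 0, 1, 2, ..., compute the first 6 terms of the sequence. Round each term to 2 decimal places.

This is a geometric sequence.
i=0: S_0 = -1.87 * 1.02^0 = -1.87
i=1: S_1 = -1.87 * 1.02^1 ≈ -1.91
i=2: S_2 = -1.87 * 1.02^2 ≈ -1.95
i=3: S_3 = -1.87 * 1.02^3 ≈ -1.98
i=4: S_4 = -1.87 * 1.02^4 ≈ -2.02
i=5: S_5 = -1.87 * 1.02^5 ≈ -2.06
The first 6 terms are: [-1.87, -1.91, -1.95, -1.98, -2.02, -2.06]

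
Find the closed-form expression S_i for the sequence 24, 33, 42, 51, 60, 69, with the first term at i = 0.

Check differences: 33 - 24 = 9
42 - 33 = 9
Common difference d = 9.
First term a = 24.
Formula: S_i = 24 + 9*i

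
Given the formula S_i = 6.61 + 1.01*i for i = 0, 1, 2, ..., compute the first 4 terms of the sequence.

This is an arithmetic sequence.
i=0: S_0 = 6.61 + 1.01*0 = 6.61
i=1: S_1 = 6.61 + 1.01*1 = 7.62
i=2: S_2 = 6.61 + 1.01*2 = 8.63
i=3: S_3 = 6.61 + 1.01*3 = 9.64
The first 4 terms are: [6.61, 7.62, 8.63, 9.64]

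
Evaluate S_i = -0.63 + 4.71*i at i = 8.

S_8 = -0.63 + 4.71*8 = -0.63 + 37.68 = 37.05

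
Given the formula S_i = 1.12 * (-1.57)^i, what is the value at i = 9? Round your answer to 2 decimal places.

S_9 = 1.12 * (-1.57)^9 ≈ 1.12 * -57.9558 ≈ -64.91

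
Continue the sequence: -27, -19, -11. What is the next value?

Differences: -19 - -27 = 8
This is an arithmetic sequence with common difference d = 8.
Next term = -11 + 8 = -3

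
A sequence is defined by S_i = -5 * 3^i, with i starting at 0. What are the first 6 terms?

This is a geometric sequence.
i=0: S_0 = -5 * 3^0 = -5
i=1: S_1 = -5 * 3^1 = -15
i=2: S_2 = -5 * 3^2 = -45
i=3: S_3 = -5 * 3^3 = -135
i=4: S_4 = -5 * 3^4 = -405
i=5: S_5 = -5 * 3^5 = -1215
The first 6 terms are: [-5, -15, -45, -135, -405, -1215]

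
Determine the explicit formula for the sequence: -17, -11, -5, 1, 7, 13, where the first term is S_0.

Check differences: -11 - -17 = 6
-5 - -11 = 6
Common difference d = 6.
First term a = -17.
Formula: S_i = -17 + 6*i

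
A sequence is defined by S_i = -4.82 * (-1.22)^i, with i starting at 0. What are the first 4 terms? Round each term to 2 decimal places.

This is a geometric sequence.
i=0: S_0 = -4.82 * (-1.22)^0 = -4.82
i=1: S_1 = -4.82 * (-1.22)^1 ≈ 5.88
i=2: S_2 = -4.82 * (-1.22)^2 ≈ -7.17
i=3: S_3 = -4.82 * (-1.22)^3 ≈ 8.75
The first 4 terms are: [-4.82, 5.88, -7.17, 8.75]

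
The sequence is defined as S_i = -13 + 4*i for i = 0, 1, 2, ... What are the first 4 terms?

This is an arithmetic sequence.
i=0: S_0 = -13 + 4*0 = -13
i=1: S_1 = -13 + 4*1 = -9
i=2: S_2 = -13 + 4*2 = -5
i=3: S_3 = -13 + 4*3 = -1
The first 4 terms are: [-13, -9, -5, -1]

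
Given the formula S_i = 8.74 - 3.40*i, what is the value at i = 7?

S_7 = 8.74 + -3.4*7 = 8.74 + -23.8 = -15.06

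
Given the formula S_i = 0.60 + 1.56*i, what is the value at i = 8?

S_8 = 0.6 + 1.56*8 = 0.6 + 12.48 = 13.08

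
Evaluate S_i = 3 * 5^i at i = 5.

S_5 = 3 * 5^5 = 3 * 3125 = 9375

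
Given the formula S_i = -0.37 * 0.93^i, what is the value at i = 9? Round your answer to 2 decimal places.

S_9 = -0.37 * 0.93^9 ≈ -0.37 * 0.5204 ≈ -0.19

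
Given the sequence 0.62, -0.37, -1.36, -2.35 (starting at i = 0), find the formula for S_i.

Check differences: -0.37 - 0.62 = -0.99
-1.36 - -0.37 = -0.99
Common difference d = -0.99.
First term a = 0.62.
Formula: S_i = 0.62 - 0.99*i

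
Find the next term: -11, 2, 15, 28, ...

Differences: 2 - -11 = 13
This is an arithmetic sequence with common difference d = 13.
Next term = 28 + 13 = 41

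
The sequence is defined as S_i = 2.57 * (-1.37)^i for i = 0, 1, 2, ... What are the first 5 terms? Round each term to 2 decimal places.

This is a geometric sequence.
i=0: S_0 = 2.57 * (-1.37)^0 = 2.57
i=1: S_1 = 2.57 * (-1.37)^1 ≈ -3.52
i=2: S_2 = 2.57 * (-1.37)^2 ≈ 4.82
i=3: S_3 = 2.57 * (-1.37)^3 ≈ -6.61
i=4: S_4 = 2.57 * (-1.37)^4 ≈ 9.05
The first 5 terms are: [2.57, -3.52, 4.82, -6.61, 9.05]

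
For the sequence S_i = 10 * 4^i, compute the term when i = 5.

S_5 = 10 * 4^5 = 10 * 1024 = 10240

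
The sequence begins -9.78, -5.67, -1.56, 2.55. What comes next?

Differences: -5.67 - -9.78 = 4.11
This is an arithmetic sequence with common difference d = 4.11.
Next term = 2.55 + 4.11 = 6.66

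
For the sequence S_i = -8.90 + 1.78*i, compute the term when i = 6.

S_6 = -8.9 + 1.78*6 = -8.9 + 10.68 = 1.78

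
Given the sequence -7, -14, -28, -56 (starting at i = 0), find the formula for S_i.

Check ratios: -14 / -7 = 2.0
Common ratio r = 2.
First term a = -7.
Formula: S_i = -7 * 2^i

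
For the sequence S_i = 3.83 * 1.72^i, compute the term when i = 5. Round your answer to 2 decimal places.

S_5 = 3.83 * 1.72^5 ≈ 3.83 * 15.0537 ≈ 57.66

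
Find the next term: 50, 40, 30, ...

Differences: 40 - 50 = -10
This is an arithmetic sequence with common difference d = -10.
Next term = 30 + -10 = 20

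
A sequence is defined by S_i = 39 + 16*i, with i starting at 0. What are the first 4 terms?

This is an arithmetic sequence.
i=0: S_0 = 39 + 16*0 = 39
i=1: S_1 = 39 + 16*1 = 55
i=2: S_2 = 39 + 16*2 = 71
i=3: S_3 = 39 + 16*3 = 87
The first 4 terms are: [39, 55, 71, 87]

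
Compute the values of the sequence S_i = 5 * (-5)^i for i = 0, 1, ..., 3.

This is a geometric sequence.
i=0: S_0 = 5 * (-5)^0 = 5
i=1: S_1 = 5 * (-5)^1 = -25
i=2: S_2 = 5 * (-5)^2 = 125
i=3: S_3 = 5 * (-5)^3 = -625
The first 4 terms are: [5, -25, 125, -625]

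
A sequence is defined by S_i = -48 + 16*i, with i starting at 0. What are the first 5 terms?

This is an arithmetic sequence.
i=0: S_0 = -48 + 16*0 = -48
i=1: S_1 = -48 + 16*1 = -32
i=2: S_2 = -48 + 16*2 = -16
i=3: S_3 = -48 + 16*3 = 0
i=4: S_4 = -48 + 16*4 = 16
The first 5 terms are: [-48, -32, -16, 0, 16]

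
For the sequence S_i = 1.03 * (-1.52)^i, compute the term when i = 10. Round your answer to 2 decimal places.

S_10 = 1.03 * (-1.52)^10 ≈ 1.03 * 65.8318 ≈ 67.81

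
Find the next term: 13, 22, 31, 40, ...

Differences: 22 - 13 = 9
This is an arithmetic sequence with common difference d = 9.
Next term = 40 + 9 = 49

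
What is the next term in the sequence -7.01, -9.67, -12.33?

Differences: -9.67 - -7.01 = -2.66
This is an arithmetic sequence with common difference d = -2.66.
Next term = -12.33 + -2.66 = -14.99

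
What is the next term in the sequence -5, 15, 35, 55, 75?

Differences: 15 - -5 = 20
This is an arithmetic sequence with common difference d = 20.
Next term = 75 + 20 = 95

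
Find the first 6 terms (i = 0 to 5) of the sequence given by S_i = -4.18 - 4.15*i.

This is an arithmetic sequence.
i=0: S_0 = -4.18 + -4.15*0 = -4.18
i=1: S_1 = -4.18 + -4.15*1 = -8.33
i=2: S_2 = -4.18 + -4.15*2 = -12.48
i=3: S_3 = -4.18 + -4.15*3 = -16.63
i=4: S_4 = -4.18 + -4.15*4 = -20.78
i=5: S_5 = -4.18 + -4.15*5 = -24.93
The first 6 terms are: [-4.18, -8.33, -12.48, -16.63, -20.78, -24.93]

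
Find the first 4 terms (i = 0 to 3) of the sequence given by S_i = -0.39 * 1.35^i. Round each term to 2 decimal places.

This is a geometric sequence.
i=0: S_0 = -0.39 * 1.35^0 = -0.39
i=1: S_1 = -0.39 * 1.35^1 ≈ -0.53
i=2: S_2 = -0.39 * 1.35^2 ≈ -0.71
i=3: S_3 = -0.39 * 1.35^3 ≈ -0.96
The first 4 terms are: [-0.39, -0.53, -0.71, -0.96]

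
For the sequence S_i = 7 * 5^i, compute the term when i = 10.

S_10 = 7 * 5^10 = 7 * 9765625 = 68359375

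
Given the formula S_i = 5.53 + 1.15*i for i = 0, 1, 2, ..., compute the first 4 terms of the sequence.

This is an arithmetic sequence.
i=0: S_0 = 5.53 + 1.15*0 = 5.53
i=1: S_1 = 5.53 + 1.15*1 = 6.68
i=2: S_2 = 5.53 + 1.15*2 = 7.83
i=3: S_3 = 5.53 + 1.15*3 = 8.98
The first 4 terms are: [5.53, 6.68, 7.83, 8.98]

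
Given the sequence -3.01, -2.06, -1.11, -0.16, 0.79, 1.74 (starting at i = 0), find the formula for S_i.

Check differences: -2.06 - -3.01 = 0.95
-1.11 - -2.06 = 0.95
Common difference d = 0.95.
First term a = -3.01.
Formula: S_i = -3.01 + 0.95*i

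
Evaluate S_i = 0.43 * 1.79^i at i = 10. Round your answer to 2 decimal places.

S_10 = 0.43 * 1.79^10 ≈ 0.43 * 337.6994 ≈ 145.21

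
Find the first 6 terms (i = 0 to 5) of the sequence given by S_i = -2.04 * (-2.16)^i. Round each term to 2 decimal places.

This is a geometric sequence.
i=0: S_0 = -2.04 * (-2.16)^0 = -2.04
i=1: S_1 = -2.04 * (-2.16)^1 ≈ 4.41
i=2: S_2 = -2.04 * (-2.16)^2 ≈ -9.52
i=3: S_3 = -2.04 * (-2.16)^3 ≈ 20.56
i=4: S_4 = -2.04 * (-2.16)^4 ≈ -44.41
i=5: S_5 = -2.04 * (-2.16)^5 ≈ 95.92
The first 6 terms are: [-2.04, 4.41, -9.52, 20.56, -44.41, 95.92]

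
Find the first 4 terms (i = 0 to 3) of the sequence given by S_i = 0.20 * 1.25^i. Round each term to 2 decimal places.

This is a geometric sequence.
i=0: S_0 = 0.2 * 1.25^0 = 0.2
i=1: S_1 = 0.2 * 1.25^1 = 0.25
i=2: S_2 = 0.2 * 1.25^2 ≈ 0.31
i=3: S_3 = 0.2 * 1.25^3 ≈ 0.39
The first 4 terms are: [0.2, 0.25, 0.31, 0.39]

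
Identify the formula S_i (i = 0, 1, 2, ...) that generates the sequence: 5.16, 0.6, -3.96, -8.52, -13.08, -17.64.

Check differences: 0.6 - 5.16 = -4.56
-3.96 - 0.6 = -4.56
Common difference d = -4.56.
First term a = 5.16.
Formula: S_i = 5.16 - 4.56*i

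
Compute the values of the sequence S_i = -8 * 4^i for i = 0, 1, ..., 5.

This is a geometric sequence.
i=0: S_0 = -8 * 4^0 = -8
i=1: S_1 = -8 * 4^1 = -32
i=2: S_2 = -8 * 4^2 = -128
i=3: S_3 = -8 * 4^3 = -512
i=4: S_4 = -8 * 4^4 = -2048
i=5: S_5 = -8 * 4^5 = -8192
The first 6 terms are: [-8, -32, -128, -512, -2048, -8192]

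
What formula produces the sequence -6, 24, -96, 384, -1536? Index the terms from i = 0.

Check ratios: 24 / -6 = -4.0
Common ratio r = -4.
First term a = -6.
Formula: S_i = -6 * (-4)^i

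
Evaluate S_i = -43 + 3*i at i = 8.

S_8 = -43 + 3*8 = -43 + 24 = -19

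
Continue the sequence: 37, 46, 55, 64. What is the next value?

Differences: 46 - 37 = 9
This is an arithmetic sequence with common difference d = 9.
Next term = 64 + 9 = 73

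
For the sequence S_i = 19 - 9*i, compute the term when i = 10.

S_10 = 19 + -9*10 = 19 + -90 = -71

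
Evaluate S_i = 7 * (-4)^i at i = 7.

S_7 = 7 * (-4)^7 = 7 * -16384 = -114688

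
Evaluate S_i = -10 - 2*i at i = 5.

S_5 = -10 + -2*5 = -10 + -10 = -20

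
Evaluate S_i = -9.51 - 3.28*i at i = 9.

S_9 = -9.51 + -3.28*9 = -9.51 + -29.52 = -39.03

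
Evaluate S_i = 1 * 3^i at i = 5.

S_5 = 1 * 3^5 = 1 * 243 = 243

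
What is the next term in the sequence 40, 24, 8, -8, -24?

Differences: 24 - 40 = -16
This is an arithmetic sequence with common difference d = -16.
Next term = -24 + -16 = -40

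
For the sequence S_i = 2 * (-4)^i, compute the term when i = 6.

S_6 = 2 * (-4)^6 = 2 * 4096 = 8192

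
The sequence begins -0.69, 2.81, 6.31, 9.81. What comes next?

Differences: 2.81 - -0.69 = 3.5
This is an arithmetic sequence with common difference d = 3.5.
Next term = 9.81 + 3.5 = 13.31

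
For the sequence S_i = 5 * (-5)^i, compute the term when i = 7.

S_7 = 5 * (-5)^7 = 5 * -78125 = -390625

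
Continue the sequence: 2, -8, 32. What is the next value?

Ratios: -8 / 2 = -4.0
This is a geometric sequence with common ratio r = -4.
Next term = 32 * -4 = -128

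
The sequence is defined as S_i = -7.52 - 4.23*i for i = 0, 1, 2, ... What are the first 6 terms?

This is an arithmetic sequence.
i=0: S_0 = -7.52 + -4.23*0 = -7.52
i=1: S_1 = -7.52 + -4.23*1 = -11.75
i=2: S_2 = -7.52 + -4.23*2 = -15.98
i=3: S_3 = -7.52 + -4.23*3 = -20.21
i=4: S_4 = -7.52 + -4.23*4 = -24.44
i=5: S_5 = -7.52 + -4.23*5 = -28.67
The first 6 terms are: [-7.52, -11.75, -15.98, -20.21, -24.44, -28.67]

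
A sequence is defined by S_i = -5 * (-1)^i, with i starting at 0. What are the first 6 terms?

This is a geometric sequence.
i=0: S_0 = -5 * (-1)^0 = -5
i=1: S_1 = -5 * (-1)^1 = 5
i=2: S_2 = -5 * (-1)^2 = -5
i=3: S_3 = -5 * (-1)^3 = 5
i=4: S_4 = -5 * (-1)^4 = -5
i=5: S_5 = -5 * (-1)^5 = 5
The first 6 terms are: [-5, 5, -5, 5, -5, 5]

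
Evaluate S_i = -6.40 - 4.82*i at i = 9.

S_9 = -6.4 + -4.82*9 = -6.4 + -43.38 = -49.78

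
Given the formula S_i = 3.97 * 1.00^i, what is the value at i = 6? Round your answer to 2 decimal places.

S_6 = 3.97 * 1.0^6 = 3.97 * 1 = 3.97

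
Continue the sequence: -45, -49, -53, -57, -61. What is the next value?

Differences: -49 - -45 = -4
This is an arithmetic sequence with common difference d = -4.
Next term = -61 + -4 = -65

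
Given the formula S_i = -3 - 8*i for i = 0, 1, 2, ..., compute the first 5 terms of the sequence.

This is an arithmetic sequence.
i=0: S_0 = -3 + -8*0 = -3
i=1: S_1 = -3 + -8*1 = -11
i=2: S_2 = -3 + -8*2 = -19
i=3: S_3 = -3 + -8*3 = -27
i=4: S_4 = -3 + -8*4 = -35
The first 5 terms are: [-3, -11, -19, -27, -35]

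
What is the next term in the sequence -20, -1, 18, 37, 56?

Differences: -1 - -20 = 19
This is an arithmetic sequence with common difference d = 19.
Next term = 56 + 19 = 75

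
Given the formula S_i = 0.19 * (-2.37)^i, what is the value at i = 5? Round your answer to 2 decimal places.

S_5 = 0.19 * (-2.37)^5 ≈ 0.19 * -74.7725 ≈ -14.21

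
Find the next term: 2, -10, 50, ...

Ratios: -10 / 2 = -5.0
This is a geometric sequence with common ratio r = -5.
Next term = 50 * -5 = -250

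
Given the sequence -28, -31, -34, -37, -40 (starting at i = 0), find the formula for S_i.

Check differences: -31 - -28 = -3
-34 - -31 = -3
Common difference d = -3.
First term a = -28.
Formula: S_i = -28 - 3*i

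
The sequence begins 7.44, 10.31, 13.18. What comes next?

Differences: 10.31 - 7.44 = 2.87
This is an arithmetic sequence with common difference d = 2.87.
Next term = 13.18 + 2.87 = 16.05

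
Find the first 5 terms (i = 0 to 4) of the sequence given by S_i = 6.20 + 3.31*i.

This is an arithmetic sequence.
i=0: S_0 = 6.2 + 3.31*0 = 6.2
i=1: S_1 = 6.2 + 3.31*1 = 9.51
i=2: S_2 = 6.2 + 3.31*2 = 12.82
i=3: S_3 = 6.2 + 3.31*3 = 16.13
i=4: S_4 = 6.2 + 3.31*4 = 19.44
The first 5 terms are: [6.2, 9.51, 12.82, 16.13, 19.44]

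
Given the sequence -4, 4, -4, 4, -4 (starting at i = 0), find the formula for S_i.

Check ratios: 4 / -4 = -1.0
Common ratio r = -1.
First term a = -4.
Formula: S_i = -4 * (-1)^i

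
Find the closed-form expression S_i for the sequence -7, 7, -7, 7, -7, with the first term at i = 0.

Check ratios: 7 / -7 = -1.0
Common ratio r = -1.
First term a = -7.
Formula: S_i = -7 * (-1)^i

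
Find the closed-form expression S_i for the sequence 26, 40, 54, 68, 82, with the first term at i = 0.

Check differences: 40 - 26 = 14
54 - 40 = 14
Common difference d = 14.
First term a = 26.
Formula: S_i = 26 + 14*i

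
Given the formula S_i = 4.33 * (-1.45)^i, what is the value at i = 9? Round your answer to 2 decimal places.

S_9 = 4.33 * (-1.45)^9 ≈ 4.33 * -28.3343 ≈ -122.69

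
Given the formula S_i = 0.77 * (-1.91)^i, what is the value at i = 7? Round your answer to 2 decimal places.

S_7 = 0.77 * (-1.91)^7 ≈ 0.77 * -92.7328 ≈ -71.4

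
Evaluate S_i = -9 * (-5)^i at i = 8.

S_8 = -9 * (-5)^8 = -9 * 390625 = -3515625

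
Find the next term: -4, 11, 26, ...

Differences: 11 - -4 = 15
This is an arithmetic sequence with common difference d = 15.
Next term = 26 + 15 = 41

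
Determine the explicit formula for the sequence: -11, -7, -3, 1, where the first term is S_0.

Check differences: -7 - -11 = 4
-3 - -7 = 4
Common difference d = 4.
First term a = -11.
Formula: S_i = -11 + 4*i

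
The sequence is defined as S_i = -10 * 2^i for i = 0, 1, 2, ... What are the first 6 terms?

This is a geometric sequence.
i=0: S_0 = -10 * 2^0 = -10
i=1: S_1 = -10 * 2^1 = -20
i=2: S_2 = -10 * 2^2 = -40
i=3: S_3 = -10 * 2^3 = -80
i=4: S_4 = -10 * 2^4 = -160
i=5: S_5 = -10 * 2^5 = -320
The first 6 terms are: [-10, -20, -40, -80, -160, -320]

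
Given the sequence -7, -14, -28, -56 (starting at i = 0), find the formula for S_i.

Check ratios: -14 / -7 = 2.0
Common ratio r = 2.
First term a = -7.
Formula: S_i = -7 * 2^i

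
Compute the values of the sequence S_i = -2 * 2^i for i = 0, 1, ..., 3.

This is a geometric sequence.
i=0: S_0 = -2 * 2^0 = -2
i=1: S_1 = -2 * 2^1 = -4
i=2: S_2 = -2 * 2^2 = -8
i=3: S_3 = -2 * 2^3 = -16
The first 4 terms are: [-2, -4, -8, -16]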